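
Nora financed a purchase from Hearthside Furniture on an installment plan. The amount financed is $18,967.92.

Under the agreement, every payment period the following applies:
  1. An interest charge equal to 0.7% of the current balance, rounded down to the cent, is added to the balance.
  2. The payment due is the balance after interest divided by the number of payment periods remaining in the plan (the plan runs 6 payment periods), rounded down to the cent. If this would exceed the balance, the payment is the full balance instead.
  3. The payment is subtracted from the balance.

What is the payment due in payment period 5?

Payment period 1: opening $18,967.92; interest $132.77 → $19,100.69; payment $3,183.44; balance $15,917.25
Payment period 2: opening $15,917.25; interest $111.42 → $16,028.67; payment $3,205.73; balance $12,822.94
Payment period 3: opening $12,822.94; interest $89.76 → $12,912.70; payment $3,228.17; balance $9,684.53
Payment period 4: opening $9,684.53; interest $67.79 → $9,752.32; payment $3,250.77; balance $6,501.55
Payment period 5: opening $6,501.55; interest $45.51 → $6,547.06; payment $3,273.53; balance $3,273.53

$3,273.53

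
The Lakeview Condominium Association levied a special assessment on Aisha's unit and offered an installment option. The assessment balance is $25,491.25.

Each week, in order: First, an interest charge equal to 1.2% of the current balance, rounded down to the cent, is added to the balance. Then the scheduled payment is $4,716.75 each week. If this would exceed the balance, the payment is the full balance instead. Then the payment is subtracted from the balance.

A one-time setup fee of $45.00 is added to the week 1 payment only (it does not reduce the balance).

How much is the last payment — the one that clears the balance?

# | Opening | Interest | Payment | Fee | End bal
1 | $25,491.25 | $305.89 | $4,716.75 | $45.00 | $21,080.39
2 | $21,080.39 | $252.96 | $4,716.75 | — | $16,616.60
3 | $16,616.60 | $199.39 | $4,716.75 | — | $12,099.24
4 | $12,099.24 | $145.19 | $4,716.75 | — | $7,527.68
5 | $7,527.68 | $90.33 | $4,716.75 | — | $2,901.26
6 | $2,901.26 | $34.81 | $2,936.07 | — | $0.00

$2,936.07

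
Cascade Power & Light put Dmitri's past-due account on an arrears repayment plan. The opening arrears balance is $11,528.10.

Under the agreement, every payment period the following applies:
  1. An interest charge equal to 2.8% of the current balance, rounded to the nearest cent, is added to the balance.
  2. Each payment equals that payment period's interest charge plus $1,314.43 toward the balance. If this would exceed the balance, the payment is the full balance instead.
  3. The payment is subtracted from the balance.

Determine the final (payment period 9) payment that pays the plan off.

Payment period 1: $11,528.10 +$322.79 interest = $11,850.89; pay $1,637.22 → $10,213.67
Payment period 2: $10,213.67 +$285.98 interest = $10,499.65; pay $1,600.41 → $8,899.24
Payment period 3: $8,899.24 +$249.18 interest = $9,148.42; pay $1,563.61 → $7,584.81
Payment period 4: $7,584.81 +$212.37 interest = $7,797.18; pay $1,526.80 → $6,270.38
Payment period 5: $6,270.38 +$175.57 interest = $6,445.95; pay $1,490.00 → $4,955.95
Payment period 6: $4,955.95 +$138.77 interest = $5,094.72; pay $1,453.20 → $3,641.52
Payment period 7: $3,641.52 +$101.96 interest = $3,743.48; pay $1,416.39 → $2,327.09
Payment period 8: $2,327.09 +$65.16 interest = $2,392.25; pay $1,379.59 → $1,012.66
Payment period 9: $1,012.66 +$28.35 interest = $1,041.01; pay $1,041.01 → $0.00

$1,041.01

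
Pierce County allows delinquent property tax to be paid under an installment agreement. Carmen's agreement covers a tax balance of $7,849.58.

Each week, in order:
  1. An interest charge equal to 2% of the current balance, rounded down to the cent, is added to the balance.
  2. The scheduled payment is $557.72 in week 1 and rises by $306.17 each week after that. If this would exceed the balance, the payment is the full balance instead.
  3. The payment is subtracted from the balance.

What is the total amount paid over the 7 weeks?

# | Opening | Interest | Payment | End bal
1 | $7,849.58 | $156.99 | $557.72 | $7,448.85
2 | $7,448.85 | $148.97 | $863.89 | $6,733.93
3 | $6,733.93 | $134.67 | $1,170.06 | $5,698.54
4 | $5,698.54 | $113.97 | $1,476.23 | $4,336.28
5 | $4,336.28 | $86.72 | $1,782.40 | $2,640.60
6 | $2,640.60 | $52.81 | $2,088.57 | $604.84
7 | $604.84 | $12.09 | $616.93 | $0.00
Total paid: $8,555.80

$8,555.80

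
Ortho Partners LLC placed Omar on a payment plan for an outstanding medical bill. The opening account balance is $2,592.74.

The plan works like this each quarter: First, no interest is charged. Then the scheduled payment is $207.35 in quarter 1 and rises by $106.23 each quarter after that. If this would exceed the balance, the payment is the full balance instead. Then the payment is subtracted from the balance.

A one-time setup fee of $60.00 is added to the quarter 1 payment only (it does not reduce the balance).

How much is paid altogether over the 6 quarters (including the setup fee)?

$2,652.74

# | Opening | Payment | Fee | End bal
1 | $2,592.74 | $207.35 | $60.00 | $2,385.39
2 | $2,385.39 | $313.58 | — | $2,071.81
3 | $2,071.81 | $419.81 | — | $1,652.00
4 | $1,652.00 | $526.04 | — | $1,125.96
5 | $1,125.96 | $632.27 | — | $493.69
6 | $493.69 | $493.69 | — | $0.00
Total paid: $2,652.74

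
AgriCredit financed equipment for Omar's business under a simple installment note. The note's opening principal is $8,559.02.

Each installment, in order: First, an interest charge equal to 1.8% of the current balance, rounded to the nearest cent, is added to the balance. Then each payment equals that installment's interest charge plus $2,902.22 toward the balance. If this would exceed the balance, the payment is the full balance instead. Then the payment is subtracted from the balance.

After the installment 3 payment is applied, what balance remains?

$0.00

Installment 1: $8,559.02 +$154.06 interest = $8,713.08; pay $3,056.28 → $5,656.80
Installment 2: $5,656.80 +$101.82 interest = $5,758.62; pay $3,004.04 → $2,754.58
Installment 3: $2,754.58 +$49.58 interest = $2,804.16; pay $2,804.16 → $0.00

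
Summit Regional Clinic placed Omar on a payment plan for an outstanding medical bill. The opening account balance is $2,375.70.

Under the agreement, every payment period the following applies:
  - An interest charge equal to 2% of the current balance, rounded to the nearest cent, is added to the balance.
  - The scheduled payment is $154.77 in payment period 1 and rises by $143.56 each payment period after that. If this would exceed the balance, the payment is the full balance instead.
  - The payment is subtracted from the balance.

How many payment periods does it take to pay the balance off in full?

Payment period 1: opening $2,375.70; interest $47.51 → $2,423.21; payment $154.77; balance $2,268.44
Payment period 2: opening $2,268.44; interest $45.37 → $2,313.81; payment $298.33; balance $2,015.48
Payment period 3: opening $2,015.48; interest $40.31 → $2,055.79; payment $441.89; balance $1,613.90
Payment period 4: opening $1,613.90; interest $32.28 → $1,646.18; payment $585.45; balance $1,060.73
Payment period 5: opening $1,060.73; interest $21.21 → $1,081.94; payment $729.01; balance $352.93
Payment period 6: opening $352.93; interest $7.06 → $359.99; payment $359.99; balance $0.00
Balance reaches $0.00 in payment period 6.

6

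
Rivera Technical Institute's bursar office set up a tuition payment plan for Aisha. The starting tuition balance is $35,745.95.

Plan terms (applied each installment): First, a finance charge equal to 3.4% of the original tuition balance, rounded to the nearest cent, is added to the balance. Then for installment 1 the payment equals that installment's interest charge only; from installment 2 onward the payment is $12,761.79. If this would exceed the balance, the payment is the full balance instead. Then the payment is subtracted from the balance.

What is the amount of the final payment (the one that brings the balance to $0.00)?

Installment 1: opening $35,745.95; interest $1,215.36 → $36,961.31; payment $1,215.36; balance $35,745.95
Installment 2: opening $35,745.95; interest $1,215.36 → $36,961.31; payment $12,761.79; balance $24,199.52
Installment 3: opening $24,199.52; interest $1,215.36 → $25,414.88; payment $12,761.79; balance $12,653.09
Installment 4: opening $12,653.09; interest $1,215.36 → $13,868.45; payment $12,761.79; balance $1,106.66
Installment 5: opening $1,106.66; interest $1,215.36 → $2,322.02; payment $2,322.02; balance $0.00

$2,322.02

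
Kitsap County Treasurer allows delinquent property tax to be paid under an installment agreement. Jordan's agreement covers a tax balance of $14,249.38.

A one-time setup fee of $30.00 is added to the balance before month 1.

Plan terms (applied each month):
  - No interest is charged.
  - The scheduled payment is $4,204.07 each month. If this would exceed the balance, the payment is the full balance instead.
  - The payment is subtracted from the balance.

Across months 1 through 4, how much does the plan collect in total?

$14,279.38

Month 1: $14,279.38 − $4,204.07 → $10,075.31
Month 2: $10,075.31 − $4,204.07 → $5,871.24
Month 3: $5,871.24 − $4,204.07 → $1,667.17
Month 4: $1,667.17 − $1,667.17 → $0.00
Total paid: $14,279.38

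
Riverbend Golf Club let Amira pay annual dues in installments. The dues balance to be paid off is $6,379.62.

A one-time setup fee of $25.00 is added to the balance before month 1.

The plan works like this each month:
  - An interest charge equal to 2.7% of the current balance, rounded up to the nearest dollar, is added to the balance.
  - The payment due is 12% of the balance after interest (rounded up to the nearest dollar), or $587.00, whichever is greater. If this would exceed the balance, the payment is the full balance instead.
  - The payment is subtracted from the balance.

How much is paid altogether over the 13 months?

Month 1: $6,404.62 +$173.00 interest = $6,577.62; pay $790.00 → $5,787.62
Month 2: $5,787.62 +$157.00 interest = $5,944.62; pay $714.00 → $5,230.62
Month 3: $5,230.62 +$142.00 interest = $5,372.62; pay $645.00 → $4,727.62
Month 4: $4,727.62 +$128.00 interest = $4,855.62; pay $587.00 → $4,268.62
Month 5: $4,268.62 +$116.00 interest = $4,384.62; pay $587.00 → $3,797.62
Month 6: $3,797.62 +$103.00 interest = $3,900.62; pay $587.00 → $3,313.62
Month 7: $3,313.62 +$90.00 interest = $3,403.62; pay $587.00 → $2,816.62
Month 8: $2,816.62 +$77.00 interest = $2,893.62; pay $587.00 → $2,306.62
Month 9: $2,306.62 +$63.00 interest = $2,369.62; pay $587.00 → $1,782.62
Month 10: $1,782.62 +$49.00 interest = $1,831.62; pay $587.00 → $1,244.62
Month 11: $1,244.62 +$34.00 interest = $1,278.62; pay $587.00 → $691.62
Month 12: $691.62 +$19.00 interest = $710.62; pay $587.00 → $123.62
Month 13: $123.62 +$4.00 interest = $127.62; pay $127.62 → $0.00
Total paid: $7,559.62

$7,559.62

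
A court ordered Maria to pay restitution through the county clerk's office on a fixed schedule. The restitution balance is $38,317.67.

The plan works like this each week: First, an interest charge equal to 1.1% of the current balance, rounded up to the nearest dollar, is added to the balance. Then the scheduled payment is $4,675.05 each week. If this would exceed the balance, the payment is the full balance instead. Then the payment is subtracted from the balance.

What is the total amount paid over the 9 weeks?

Week 1: opening $38,317.67; interest $422.00 → $38,739.67; payment $4,675.05; balance $34,064.62
Week 2: opening $34,064.62; interest $375.00 → $34,439.62; payment $4,675.05; balance $29,764.57
Week 3: opening $29,764.57; interest $328.00 → $30,092.57; payment $4,675.05; balance $25,417.52
Week 4: opening $25,417.52; interest $280.00 → $25,697.52; payment $4,675.05; balance $21,022.47
Week 5: opening $21,022.47; interest $232.00 → $21,254.47; payment $4,675.05; balance $16,579.42
Week 6: opening $16,579.42; interest $183.00 → $16,762.42; payment $4,675.05; balance $12,087.37
Week 7: opening $12,087.37; interest $133.00 → $12,220.37; payment $4,675.05; balance $7,545.32
Week 8: opening $7,545.32; interest $83.00 → $7,628.32; payment $4,675.05; balance $2,953.27
Week 9: opening $2,953.27; interest $33.00 → $2,986.27; payment $2,986.27; balance $0.00
Total paid: $40,386.67

$40,386.67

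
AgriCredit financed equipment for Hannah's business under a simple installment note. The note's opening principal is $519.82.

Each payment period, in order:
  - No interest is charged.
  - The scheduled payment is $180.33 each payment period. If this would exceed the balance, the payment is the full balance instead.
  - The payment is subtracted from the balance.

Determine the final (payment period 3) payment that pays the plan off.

Payment period 1: opening $519.82; payment $180.33; balance $339.49
Payment period 2: opening $339.49; payment $180.33; balance $159.16
Payment period 3: opening $159.16; payment $159.16; balance $0.00

$159.16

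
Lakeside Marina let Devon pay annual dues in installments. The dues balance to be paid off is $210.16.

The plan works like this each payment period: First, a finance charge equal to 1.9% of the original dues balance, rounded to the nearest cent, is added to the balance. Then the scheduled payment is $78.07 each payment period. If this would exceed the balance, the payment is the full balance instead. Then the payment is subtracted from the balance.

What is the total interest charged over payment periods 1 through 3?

$11.97

Payment period 1: $210.16 +$3.99 interest = $214.15; pay $78.07 → $136.08
Payment period 2: $136.08 +$3.99 interest = $140.07; pay $78.07 → $62.00
Payment period 3: $62.00 +$3.99 interest = $65.99; pay $65.99 → $0.00
Total interest: $3.99 + $3.99 + $3.99 = $11.97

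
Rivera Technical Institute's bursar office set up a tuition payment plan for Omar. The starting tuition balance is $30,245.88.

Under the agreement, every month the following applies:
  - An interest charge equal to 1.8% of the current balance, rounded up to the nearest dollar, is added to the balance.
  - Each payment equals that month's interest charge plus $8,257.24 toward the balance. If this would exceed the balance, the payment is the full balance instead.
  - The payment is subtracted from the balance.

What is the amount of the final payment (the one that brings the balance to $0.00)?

$5,573.16

Month 1: $30,245.88 +$545.00 interest = $30,790.88; pay $8,802.24 → $21,988.64
Month 2: $21,988.64 +$396.00 interest = $22,384.64; pay $8,653.24 → $13,731.40
Month 3: $13,731.40 +$248.00 interest = $13,979.40; pay $8,505.24 → $5,474.16
Month 4: $5,474.16 +$99.00 interest = $5,573.16; pay $5,573.16 → $0.00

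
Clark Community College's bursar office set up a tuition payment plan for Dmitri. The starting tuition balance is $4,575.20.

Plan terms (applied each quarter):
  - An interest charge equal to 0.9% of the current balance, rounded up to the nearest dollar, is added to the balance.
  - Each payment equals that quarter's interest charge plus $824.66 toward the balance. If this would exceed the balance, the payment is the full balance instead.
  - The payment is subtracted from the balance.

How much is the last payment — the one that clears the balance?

Quarter 1: opening $4,575.20; interest $42.00 → $4,617.20; payment $866.66; balance $3,750.54
Quarter 2: opening $3,750.54; interest $34.00 → $3,784.54; payment $858.66; balance $2,925.88
Quarter 3: opening $2,925.88; interest $27.00 → $2,952.88; payment $851.66; balance $2,101.22
Quarter 4: opening $2,101.22; interest $19.00 → $2,120.22; payment $843.66; balance $1,276.56
Quarter 5: opening $1,276.56; interest $12.00 → $1,288.56; payment $836.66; balance $451.90
Quarter 6: opening $451.90; interest $5.00 → $456.90; payment $456.90; balance $0.00

$456.90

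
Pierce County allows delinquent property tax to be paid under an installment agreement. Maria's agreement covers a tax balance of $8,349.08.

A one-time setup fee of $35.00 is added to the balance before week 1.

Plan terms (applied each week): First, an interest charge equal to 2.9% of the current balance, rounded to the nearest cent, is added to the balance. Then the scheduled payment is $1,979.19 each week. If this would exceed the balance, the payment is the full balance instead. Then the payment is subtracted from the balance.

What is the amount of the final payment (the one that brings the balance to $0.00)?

$1,164.75

Week 1: opening $8,384.08; interest $243.14 → $8,627.22; payment $1,979.19; balance $6,648.03
Week 2: opening $6,648.03; interest $192.79 → $6,840.82; payment $1,979.19; balance $4,861.63
Week 3: opening $4,861.63; interest $140.99 → $5,002.62; payment $1,979.19; balance $3,023.43
Week 4: opening $3,023.43; interest $87.68 → $3,111.11; payment $1,979.19; balance $1,131.92
Week 5: opening $1,131.92; interest $32.83 → $1,164.75; payment $1,164.75; balance $0.00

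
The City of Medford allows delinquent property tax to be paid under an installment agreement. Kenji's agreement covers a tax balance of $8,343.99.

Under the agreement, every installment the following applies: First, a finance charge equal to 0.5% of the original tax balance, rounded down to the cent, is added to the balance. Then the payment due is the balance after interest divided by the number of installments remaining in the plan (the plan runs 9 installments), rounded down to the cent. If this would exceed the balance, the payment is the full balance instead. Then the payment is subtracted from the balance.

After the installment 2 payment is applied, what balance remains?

Installment 1: opening $8,343.99; interest $41.71 → $8,385.70; payment $931.74; balance $7,453.96
Installment 2: opening $7,453.96; interest $41.71 → $7,495.67; payment $936.95; balance $6,558.72

$6,558.72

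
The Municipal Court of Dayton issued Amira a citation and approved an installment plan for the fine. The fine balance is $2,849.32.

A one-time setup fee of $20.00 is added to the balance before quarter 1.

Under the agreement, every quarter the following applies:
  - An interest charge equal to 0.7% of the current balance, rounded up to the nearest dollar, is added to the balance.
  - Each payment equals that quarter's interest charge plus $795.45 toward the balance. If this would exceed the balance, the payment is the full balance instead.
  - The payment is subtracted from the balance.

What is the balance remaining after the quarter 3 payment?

$482.97

Quarter 1: opening $2,869.32; interest $21.00 → $2,890.32; payment $816.45; balance $2,073.87
Quarter 2: opening $2,073.87; interest $15.00 → $2,088.87; payment $810.45; balance $1,278.42
Quarter 3: opening $1,278.42; interest $9.00 → $1,287.42; payment $804.45; balance $482.97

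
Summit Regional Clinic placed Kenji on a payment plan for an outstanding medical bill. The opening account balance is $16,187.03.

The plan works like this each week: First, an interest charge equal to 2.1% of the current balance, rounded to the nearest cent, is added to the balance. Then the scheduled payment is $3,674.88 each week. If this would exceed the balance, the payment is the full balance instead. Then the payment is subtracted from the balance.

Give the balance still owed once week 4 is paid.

$2,421.10

Week 1: $16,187.03 +$339.93 interest = $16,526.96; pay $3,674.88 → $12,852.08
Week 2: $12,852.08 +$269.89 interest = $13,121.97; pay $3,674.88 → $9,447.09
Week 3: $9,447.09 +$198.39 interest = $9,645.48; pay $3,674.88 → $5,970.60
Week 4: $5,970.60 +$125.38 interest = $6,095.98; pay $3,674.88 → $2,421.10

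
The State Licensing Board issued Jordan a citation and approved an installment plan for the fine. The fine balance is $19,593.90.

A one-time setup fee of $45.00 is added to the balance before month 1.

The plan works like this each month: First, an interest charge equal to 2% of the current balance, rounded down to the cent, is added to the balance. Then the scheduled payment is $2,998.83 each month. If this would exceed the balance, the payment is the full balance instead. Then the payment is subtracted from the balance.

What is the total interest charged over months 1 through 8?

$1,622.93

Month 1: $19,638.90 +$392.77 interest = $20,031.67; pay $2,998.83 → $17,032.84
Month 2: $17,032.84 +$340.65 interest = $17,373.49; pay $2,998.83 → $14,374.66
Month 3: $14,374.66 +$287.49 interest = $14,662.15; pay $2,998.83 → $11,663.32
Month 4: $11,663.32 +$233.26 interest = $11,896.58; pay $2,998.83 → $8,897.75
Month 5: $8,897.75 +$177.95 interest = $9,075.70; pay $2,998.83 → $6,076.87
Month 6: $6,076.87 +$121.53 interest = $6,198.40; pay $2,998.83 → $3,199.57
Month 7: $3,199.57 +$63.99 interest = $3,263.56; pay $2,998.83 → $264.73
Month 8: $264.73 +$5.29 interest = $270.02; pay $270.02 → $0.00
Total interest: $392.77 + $340.65 + $287.49 + $233.26 + $177.95 + $121.53 + $63.99 + $5.29 = $1,622.93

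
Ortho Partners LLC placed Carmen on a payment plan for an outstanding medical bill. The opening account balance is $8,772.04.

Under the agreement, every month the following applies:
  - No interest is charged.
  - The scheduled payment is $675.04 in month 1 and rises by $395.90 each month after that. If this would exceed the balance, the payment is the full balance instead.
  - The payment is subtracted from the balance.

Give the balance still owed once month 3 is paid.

$5,559.22

Month 1: $8,772.04 − $675.04 → $8,097.00
Month 2: $8,097.00 − $1,070.94 → $7,026.06
Month 3: $7,026.06 − $1,466.84 → $5,559.22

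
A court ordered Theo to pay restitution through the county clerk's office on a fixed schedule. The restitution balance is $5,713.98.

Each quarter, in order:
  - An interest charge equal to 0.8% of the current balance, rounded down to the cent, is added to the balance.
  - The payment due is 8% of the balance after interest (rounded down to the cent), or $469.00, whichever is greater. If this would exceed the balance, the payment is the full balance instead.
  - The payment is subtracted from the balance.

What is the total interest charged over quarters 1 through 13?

$322.17

# | Opening | Interest | Payment | End bal
1 | $5,713.98 | $45.71 | $469.00 | $5,290.69
2 | $5,290.69 | $42.32 | $469.00 | $4,864.01
3 | $4,864.01 | $38.91 | $469.00 | $4,433.92
4 | $4,433.92 | $35.47 | $469.00 | $4,000.39
5 | $4,000.39 | $32.00 | $469.00 | $3,563.39
6 | $3,563.39 | $28.50 | $469.00 | $3,122.89
7 | $3,122.89 | $24.98 | $469.00 | $2,678.87
8 | $2,678.87 | $21.43 | $469.00 | $2,231.30
9 | $2,231.30 | $17.85 | $469.00 | $1,780.15
10 | $1,780.15 | $14.24 | $469.00 | $1,325.39
11 | $1,325.39 | $10.60 | $469.00 | $866.99
12 | $866.99 | $6.93 | $469.00 | $404.92
13 | $404.92 | $3.23 | $408.15 | $0.00
Total interest: $45.71 + $42.32 + $38.91 + $35.47 + $32.00 + $28.50 + $24.98 + $21.43 + $17.85 + $14.24 + $10.60 + $6.93 + $3.23 = $322.17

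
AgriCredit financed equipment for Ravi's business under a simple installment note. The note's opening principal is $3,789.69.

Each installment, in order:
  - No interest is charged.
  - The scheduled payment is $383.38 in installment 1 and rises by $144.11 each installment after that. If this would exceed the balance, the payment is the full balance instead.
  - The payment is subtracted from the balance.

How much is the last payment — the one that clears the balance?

Installment 1: $3,789.69 − $383.38 → $3,406.31
Installment 2: $3,406.31 − $527.49 → $2,878.82
Installment 3: $2,878.82 − $671.60 → $2,207.22
Installment 4: $2,207.22 − $815.71 → $1,391.51
Installment 5: $1,391.51 − $959.82 → $431.69
Installment 6: $431.69 − $431.69 → $0.00

$431.69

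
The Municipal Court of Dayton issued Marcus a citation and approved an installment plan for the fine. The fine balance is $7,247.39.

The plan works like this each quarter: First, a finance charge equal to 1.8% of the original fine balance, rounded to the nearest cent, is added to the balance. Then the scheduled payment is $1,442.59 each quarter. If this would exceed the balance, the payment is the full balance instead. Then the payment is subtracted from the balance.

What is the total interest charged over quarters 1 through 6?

$782.70

Quarter 1: opening $7,247.39; interest $130.45 → $7,377.84; payment $1,442.59; balance $5,935.25
Quarter 2: opening $5,935.25; interest $130.45 → $6,065.70; payment $1,442.59; balance $4,623.11
Quarter 3: opening $4,623.11; interest $130.45 → $4,753.56; payment $1,442.59; balance $3,310.97
Quarter 4: opening $3,310.97; interest $130.45 → $3,441.42; payment $1,442.59; balance $1,998.83
Quarter 5: opening $1,998.83; interest $130.45 → $2,129.28; payment $1,442.59; balance $686.69
Quarter 6: opening $686.69; interest $130.45 → $817.14; payment $817.14; balance $0.00
Total interest: $130.45 + $130.45 + $130.45 + $130.45 + $130.45 + $130.45 = $782.70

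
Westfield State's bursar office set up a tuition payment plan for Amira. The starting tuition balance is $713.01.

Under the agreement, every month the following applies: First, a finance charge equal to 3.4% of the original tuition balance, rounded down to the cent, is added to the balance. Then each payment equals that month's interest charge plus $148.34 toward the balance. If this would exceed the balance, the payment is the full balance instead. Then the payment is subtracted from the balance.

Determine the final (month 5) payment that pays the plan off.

Month 1: $713.01 +$24.24 interest = $737.25; pay $172.58 → $564.67
Month 2: $564.67 +$24.24 interest = $588.91; pay $172.58 → $416.33
Month 3: $416.33 +$24.24 interest = $440.57; pay $172.58 → $267.99
Month 4: $267.99 +$24.24 interest = $292.23; pay $172.58 → $119.65
Month 5: $119.65 +$24.24 interest = $143.89; pay $143.89 → $0.00

$143.89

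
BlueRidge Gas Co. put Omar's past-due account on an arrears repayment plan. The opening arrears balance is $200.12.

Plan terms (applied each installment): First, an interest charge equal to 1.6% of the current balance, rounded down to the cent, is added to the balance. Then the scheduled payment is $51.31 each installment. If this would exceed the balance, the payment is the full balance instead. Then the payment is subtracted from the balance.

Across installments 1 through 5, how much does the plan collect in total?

$208.29

Installment 1: $200.12 +$3.20 interest = $203.32; pay $51.31 → $152.01
Installment 2: $152.01 +$2.43 interest = $154.44; pay $51.31 → $103.13
Installment 3: $103.13 +$1.65 interest = $104.78; pay $51.31 → $53.47
Installment 4: $53.47 +$0.85 interest = $54.32; pay $51.31 → $3.01
Installment 5: $3.01 +$0.04 interest = $3.05; pay $3.05 → $0.00
Total paid: $208.29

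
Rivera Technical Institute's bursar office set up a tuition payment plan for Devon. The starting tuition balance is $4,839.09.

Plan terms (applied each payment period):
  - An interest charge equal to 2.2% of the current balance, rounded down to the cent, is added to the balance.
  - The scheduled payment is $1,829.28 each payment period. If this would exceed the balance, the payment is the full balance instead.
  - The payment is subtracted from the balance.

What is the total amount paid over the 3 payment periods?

Payment period 1: $4,839.09 +$106.45 interest = $4,945.54; pay $1,829.28 → $3,116.26
Payment period 2: $3,116.26 +$68.55 interest = $3,184.81; pay $1,829.28 → $1,355.53
Payment period 3: $1,355.53 +$29.82 interest = $1,385.35; pay $1,385.35 → $0.00
Total paid: $5,043.91

$5,043.91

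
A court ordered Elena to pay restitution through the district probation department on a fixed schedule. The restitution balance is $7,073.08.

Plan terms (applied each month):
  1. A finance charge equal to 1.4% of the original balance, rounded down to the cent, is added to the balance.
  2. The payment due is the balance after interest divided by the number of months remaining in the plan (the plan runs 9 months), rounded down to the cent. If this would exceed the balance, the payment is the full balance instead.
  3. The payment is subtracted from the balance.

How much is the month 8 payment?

Month 1: opening $7,073.08; interest $99.02 → $7,172.10; payment $796.90; balance $6,375.20
Month 2: opening $6,375.20; interest $99.02 → $6,474.22; payment $809.27; balance $5,664.95
Month 3: opening $5,664.95; interest $99.02 → $5,763.97; payment $823.42; balance $4,940.55
Month 4: opening $4,940.55; interest $99.02 → $5,039.57; payment $839.92; balance $4,199.65
Month 5: opening $4,199.65; interest $99.02 → $4,298.67; payment $859.73; balance $3,438.94
Month 6: opening $3,438.94; interest $99.02 → $3,537.96; payment $884.49; balance $2,653.47
Month 7: opening $2,653.47; interest $99.02 → $2,752.49; payment $917.49; balance $1,835.00
Month 8: opening $1,835.00; interest $99.02 → $1,934.02; payment $967.01; balance $967.01

$967.01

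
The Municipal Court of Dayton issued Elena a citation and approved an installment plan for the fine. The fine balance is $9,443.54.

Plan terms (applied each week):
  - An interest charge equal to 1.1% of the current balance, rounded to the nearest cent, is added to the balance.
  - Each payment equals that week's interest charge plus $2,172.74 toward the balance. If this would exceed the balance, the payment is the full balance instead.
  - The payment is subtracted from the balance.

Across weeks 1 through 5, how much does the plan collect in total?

Week 1: $9,443.54 +$103.88 interest = $9,547.42; pay $2,276.62 → $7,270.80
Week 2: $7,270.80 +$79.98 interest = $7,350.78; pay $2,252.72 → $5,098.06
Week 3: $5,098.06 +$56.08 interest = $5,154.14; pay $2,228.82 → $2,925.32
Week 4: $2,925.32 +$32.18 interest = $2,957.50; pay $2,204.92 → $752.58
Week 5: $752.58 +$8.28 interest = $760.86; pay $760.86 → $0.00
Total paid: $9,723.94

$9,723.94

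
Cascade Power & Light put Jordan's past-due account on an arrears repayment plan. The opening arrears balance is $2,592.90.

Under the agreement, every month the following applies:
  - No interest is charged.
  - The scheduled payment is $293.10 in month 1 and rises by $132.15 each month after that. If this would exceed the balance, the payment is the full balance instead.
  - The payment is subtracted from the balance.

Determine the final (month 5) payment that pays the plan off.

$627.60

Month 1: $2,592.90 − $293.10 → $2,299.80
Month 2: $2,299.80 − $425.25 → $1,874.55
Month 3: $1,874.55 − $557.40 → $1,317.15
Month 4: $1,317.15 − $689.55 → $627.60
Month 5: $627.60 − $627.60 → $0.00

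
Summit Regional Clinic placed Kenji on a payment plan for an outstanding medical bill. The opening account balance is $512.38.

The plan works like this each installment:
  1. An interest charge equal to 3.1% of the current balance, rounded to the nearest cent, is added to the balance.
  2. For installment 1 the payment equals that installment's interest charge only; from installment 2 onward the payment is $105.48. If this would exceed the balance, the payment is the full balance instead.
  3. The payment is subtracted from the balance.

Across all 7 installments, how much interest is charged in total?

$67.76

Installment 1: opening $512.38; interest $15.88 → $528.26; payment $15.88; balance $512.38
Installment 2: opening $512.38; interest $15.88 → $528.26; payment $105.48; balance $422.78
Installment 3: opening $422.78; interest $13.11 → $435.89; payment $105.48; balance $330.41
Installment 4: opening $330.41; interest $10.24 → $340.65; payment $105.48; balance $235.17
Installment 5: opening $235.17; interest $7.29 → $242.46; payment $105.48; balance $136.98
Installment 6: opening $136.98; interest $4.25 → $141.23; payment $105.48; balance $35.75
Installment 7: opening $35.75; interest $1.11 → $36.86; payment $36.86; balance $0.00
Total interest: $15.88 + $15.88 + $13.11 + $10.24 + $7.29 + $4.25 + $1.11 = $67.76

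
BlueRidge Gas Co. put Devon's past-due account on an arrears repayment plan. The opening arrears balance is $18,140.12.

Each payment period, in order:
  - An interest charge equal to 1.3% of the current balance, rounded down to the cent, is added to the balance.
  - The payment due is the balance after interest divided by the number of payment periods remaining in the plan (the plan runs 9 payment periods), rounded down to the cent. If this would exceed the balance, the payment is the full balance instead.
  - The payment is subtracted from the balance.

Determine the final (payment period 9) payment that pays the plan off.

Payment period 1: opening $18,140.12; interest $235.82 → $18,375.94; payment $2,041.77; balance $16,334.17
Payment period 2: opening $16,334.17; interest $212.34 → $16,546.51; payment $2,068.31; balance $14,478.20
Payment period 3: opening $14,478.20; interest $188.21 → $14,666.41; payment $2,095.20; balance $12,571.21
Payment period 4: opening $12,571.21; interest $163.42 → $12,734.63; payment $2,122.43; balance $10,612.20
Payment period 5: opening $10,612.20; interest $137.95 → $10,750.15; payment $2,150.03; balance $8,600.12
Payment period 6: opening $8,600.12; interest $111.80 → $8,711.92; payment $2,177.98; balance $6,533.94
Payment period 7: opening $6,533.94; interest $84.94 → $6,618.88; payment $2,206.29; balance $4,412.59
Payment period 8: opening $4,412.59; interest $57.36 → $4,469.95; payment $2,234.97; balance $2,234.98
Payment period 9: opening $2,234.98; interest $29.05 → $2,264.03; payment $2,264.03; balance $0.00

$2,264.03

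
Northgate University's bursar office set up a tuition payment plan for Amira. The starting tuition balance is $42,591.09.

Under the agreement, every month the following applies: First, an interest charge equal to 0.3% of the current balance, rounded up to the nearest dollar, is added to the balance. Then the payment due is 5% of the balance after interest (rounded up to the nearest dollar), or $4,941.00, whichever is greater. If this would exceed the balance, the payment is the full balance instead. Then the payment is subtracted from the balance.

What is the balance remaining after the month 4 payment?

$23,253.09

Month 1: $42,591.09 +$128.00 interest = $42,719.09; pay $4,941.00 → $37,778.09
Month 2: $37,778.09 +$114.00 interest = $37,892.09; pay $4,941.00 → $32,951.09
Month 3: $32,951.09 +$99.00 interest = $33,050.09; pay $4,941.00 → $28,109.09
Month 4: $28,109.09 +$85.00 interest = $28,194.09; pay $4,941.00 → $23,253.09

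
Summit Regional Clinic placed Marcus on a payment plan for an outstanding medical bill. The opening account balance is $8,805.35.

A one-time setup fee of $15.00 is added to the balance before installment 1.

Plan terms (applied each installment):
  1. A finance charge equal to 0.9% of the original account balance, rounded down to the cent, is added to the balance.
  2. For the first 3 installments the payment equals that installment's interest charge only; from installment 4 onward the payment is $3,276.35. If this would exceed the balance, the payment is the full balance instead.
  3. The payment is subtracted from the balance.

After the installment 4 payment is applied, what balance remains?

$5,623.24

# | Opening | Interest | Payment | End bal
1 | $8,820.35 | $79.24 | $79.24 | $8,820.35
2 | $8,820.35 | $79.24 | $79.24 | $8,820.35
3 | $8,820.35 | $79.24 | $79.24 | $8,820.35
4 | $8,820.35 | $79.24 | $3,276.35 | $5,623.24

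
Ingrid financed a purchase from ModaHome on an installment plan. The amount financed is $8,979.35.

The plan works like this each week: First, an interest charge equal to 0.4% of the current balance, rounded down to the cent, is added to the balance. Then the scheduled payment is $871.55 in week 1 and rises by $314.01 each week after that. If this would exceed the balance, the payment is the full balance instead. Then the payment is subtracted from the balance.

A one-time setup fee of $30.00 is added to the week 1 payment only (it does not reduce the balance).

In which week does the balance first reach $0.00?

# | Opening | Interest | Payment | Fee | End bal
1 | $8,979.35 | $35.91 | $871.55 | $30.00 | $8,143.71
2 | $8,143.71 | $32.57 | $1,185.56 | — | $6,990.72
3 | $6,990.72 | $27.96 | $1,499.57 | — | $5,519.11
4 | $5,519.11 | $22.07 | $1,813.58 | — | $3,727.60
5 | $3,727.60 | $14.91 | $2,127.59 | — | $1,614.92
6 | $1,614.92 | $6.45 | $1,621.37 | — | $0.00
Balance reaches $0.00 in week 6.

6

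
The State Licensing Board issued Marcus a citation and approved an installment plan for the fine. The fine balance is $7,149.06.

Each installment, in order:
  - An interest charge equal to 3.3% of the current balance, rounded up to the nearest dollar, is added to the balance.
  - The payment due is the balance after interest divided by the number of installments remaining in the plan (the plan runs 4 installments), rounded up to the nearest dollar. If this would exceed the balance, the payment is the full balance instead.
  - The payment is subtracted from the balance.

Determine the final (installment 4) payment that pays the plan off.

$2,034.06

# | Opening | Interest | Payment | End bal
1 | $7,149.06 | $236.00 | $1,847.00 | $5,538.06
2 | $5,538.06 | $183.00 | $1,908.00 | $3,813.06
3 | $3,813.06 | $126.00 | $1,970.00 | $1,969.06
4 | $1,969.06 | $65.00 | $2,034.06 | $0.00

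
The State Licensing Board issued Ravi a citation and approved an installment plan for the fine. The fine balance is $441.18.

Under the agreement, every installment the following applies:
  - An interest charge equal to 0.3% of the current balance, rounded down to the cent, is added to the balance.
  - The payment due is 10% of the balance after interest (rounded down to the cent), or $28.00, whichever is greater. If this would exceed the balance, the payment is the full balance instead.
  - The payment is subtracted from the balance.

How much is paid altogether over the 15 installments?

Installment 1: opening $441.18; interest $1.32 → $442.50; payment $44.25; balance $398.25
Installment 2: opening $398.25; interest $1.19 → $399.44; payment $39.94; balance $359.50
Installment 3: opening $359.50; interest $1.07 → $360.57; payment $36.05; balance $324.52
Installment 4: opening $324.52; interest $0.97 → $325.49; payment $32.54; balance $292.95
Installment 5: opening $292.95; interest $0.87 → $293.82; payment $29.38; balance $264.44
Installment 6: opening $264.44; interest $0.79 → $265.23; payment $28.00; balance $237.23
Installment 7: opening $237.23; interest $0.71 → $237.94; payment $28.00; balance $209.94
Installment 8: opening $209.94; interest $0.62 → $210.56; payment $28.00; balance $182.56
Installment 9: opening $182.56; interest $0.54 → $183.10; payment $28.00; balance $155.10
Installment 10: opening $155.10; interest $0.46 → $155.56; payment $28.00; balance $127.56
Installment 11: opening $127.56; interest $0.38 → $127.94; payment $28.00; balance $99.94
Installment 12: opening $99.94; interest $0.29 → $100.23; payment $28.00; balance $72.23
Installment 13: opening $72.23; interest $0.21 → $72.44; payment $28.00; balance $44.44
Installment 14: opening $44.44; interest $0.13 → $44.57; payment $28.00; balance $16.57
Installment 15: opening $16.57; interest $0.04 → $16.61; payment $16.61; balance $0.00
Total paid: $450.77

$450.77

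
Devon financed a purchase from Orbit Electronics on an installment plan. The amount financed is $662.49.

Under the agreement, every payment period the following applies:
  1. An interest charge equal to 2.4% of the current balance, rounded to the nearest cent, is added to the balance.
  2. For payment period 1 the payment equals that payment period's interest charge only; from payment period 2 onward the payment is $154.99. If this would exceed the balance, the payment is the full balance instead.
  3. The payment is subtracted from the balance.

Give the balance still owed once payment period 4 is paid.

Payment period 1: $662.49 +$15.90 interest = $678.39; pay $15.90 → $662.49
Payment period 2: $662.49 +$15.90 interest = $678.39; pay $154.99 → $523.40
Payment period 3: $523.40 +$12.56 interest = $535.96; pay $154.99 → $380.97
Payment period 4: $380.97 +$9.14 interest = $390.11; pay $154.99 → $235.12

$235.12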